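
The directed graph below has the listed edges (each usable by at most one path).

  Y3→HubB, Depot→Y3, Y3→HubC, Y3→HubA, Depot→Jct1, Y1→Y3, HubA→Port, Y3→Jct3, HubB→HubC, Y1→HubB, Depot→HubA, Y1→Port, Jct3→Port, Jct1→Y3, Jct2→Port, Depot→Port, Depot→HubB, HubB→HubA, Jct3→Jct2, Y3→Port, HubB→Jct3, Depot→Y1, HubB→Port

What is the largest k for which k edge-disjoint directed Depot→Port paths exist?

6

Assign every edge capacity 1; by Menger, the answer equals the max flow.
Path Depot→Port (+1); total 1.
Path Depot→Y1→Port (+1); total 2.
Path Depot→Y3→Port (+1); total 3.
Path Depot→HubB→Port (+1); total 4.
Path Depot→HubA→Port (+1); total 5.
Path Depot→Jct1→Y3→Jct3→Port (+1); total 6.
No residual Depot→Port path; max flow = 6.
Certifying cut of size 6: {Depot→HubA, Depot→HubB, Depot→Jct1, Depot→Port, Depot→Y1, Depot→Y3}.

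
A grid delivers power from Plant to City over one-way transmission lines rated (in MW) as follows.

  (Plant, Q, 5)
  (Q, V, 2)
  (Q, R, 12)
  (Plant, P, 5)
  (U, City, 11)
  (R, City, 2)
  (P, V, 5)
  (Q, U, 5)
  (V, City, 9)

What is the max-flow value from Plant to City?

10

Augment Plant→P→V→City: bottleneck 5, flow now 5.
Augment Plant→Q→R→City: bottleneck 2, flow now 7.
Augment Plant→Q→U→City: bottleneck 3, flow now 10.
No augmenting path remains; maximum flow = 10.
In the residual graph, reachable from Plant: {Plant}.
Min-cut edges: Plant→P (5), Plant→Q (5); capacity 5 + 5 = 10.
This cut is saturated, so no flow can exceed 10.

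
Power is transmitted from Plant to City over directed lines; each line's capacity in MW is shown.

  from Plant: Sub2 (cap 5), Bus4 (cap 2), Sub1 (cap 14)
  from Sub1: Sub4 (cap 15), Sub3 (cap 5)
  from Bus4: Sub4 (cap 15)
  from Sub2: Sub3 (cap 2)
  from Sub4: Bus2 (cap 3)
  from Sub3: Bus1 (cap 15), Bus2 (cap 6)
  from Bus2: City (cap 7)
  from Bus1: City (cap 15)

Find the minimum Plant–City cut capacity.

10

Augment Plant→Sub1→Sub4→Bus2→City: bottleneck 3, flow now 3.
Augment Plant→Sub1→Sub3→Bus2→City: bottleneck 4, flow now 7.
Augment Plant→Sub1→Sub3→Bus1→City: bottleneck 1, flow now 8.
Augment Plant→Sub2→Sub3→Bus1→City: bottleneck 2, flow now 10.
No augmenting path remains; maximum flow = 10.
By max-flow min-cut, the minimum cut capacity equals the max flow.
In the residual graph, reachable from Plant: {Plant, Sub1, Bus4, Sub2, Sub4}.
Min-cut edges: Sub1→Sub3 (5), Sub2→Sub3 (2), Sub4→Bus2 (3); capacity 5 + 2 + 3 = 10.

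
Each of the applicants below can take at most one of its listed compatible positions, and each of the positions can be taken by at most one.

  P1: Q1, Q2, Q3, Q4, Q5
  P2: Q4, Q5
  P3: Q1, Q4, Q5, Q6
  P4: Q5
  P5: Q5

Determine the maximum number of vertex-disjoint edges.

4

Unit-capacity flow: source→left, listed edges, right→sink; max matching = max flow.
Augmenting path P1→Q1 (+1); matched 1.
Augmenting path P2→Q4 (+1); matched 2.
Augmenting path P3→Q5 (+1); matched 3.
Augmenting path P4→Q5→P3→Q6 (+1); matched 4.
No augmenting path remains; maximum matching = 4.
König certificate: {P1, P2, P3, Q5} is a vertex cover of size 4 (every listed pair touches it), so no matching can be larger.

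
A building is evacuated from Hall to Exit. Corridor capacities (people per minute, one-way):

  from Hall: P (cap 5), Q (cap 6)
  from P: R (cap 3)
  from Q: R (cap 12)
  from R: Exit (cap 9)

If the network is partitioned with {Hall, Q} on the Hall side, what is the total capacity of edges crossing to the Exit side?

17

Edges leaving {Hall, Q}: Hall→P (5), Q→R (12).
Cut capacity = 5 + 12 = 17.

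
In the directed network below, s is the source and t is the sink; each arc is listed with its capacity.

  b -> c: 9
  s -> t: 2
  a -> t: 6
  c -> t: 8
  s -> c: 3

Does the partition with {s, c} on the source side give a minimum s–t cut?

Given cut capacity: 2 + 8 = 10.
Augment s→t: bottleneck 2, flow now 2.
Augment s→c→t: bottleneck 3, flow now 5.
No augmenting path remains; maximum flow = 5.
In the residual graph, reachable from s: {s}.
Min-cut edges: s→c (3), s→t (2); capacity 3 + 2 = 5.
Cut capacity 10 exceeds the max flow 5, so it is not minimum.

No — its capacity is 10, but the minimum cut has capacity 5.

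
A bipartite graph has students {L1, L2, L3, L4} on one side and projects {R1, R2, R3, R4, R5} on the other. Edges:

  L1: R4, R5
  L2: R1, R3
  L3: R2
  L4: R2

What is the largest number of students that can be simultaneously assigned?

Unit-capacity flow: source→left, listed edges, right→sink; max matching = max flow.
Augmenting path L1→R4 (+1); matched 1.
Augmenting path L2→R1 (+1); matched 2.
Augmenting path L3→R2 (+1); matched 3.
No augmenting path remains; maximum matching = 3.
König certificate: {L1, L2, R2} is a vertex cover of size 3 (every listed pair touches it), so no matching can be larger.

3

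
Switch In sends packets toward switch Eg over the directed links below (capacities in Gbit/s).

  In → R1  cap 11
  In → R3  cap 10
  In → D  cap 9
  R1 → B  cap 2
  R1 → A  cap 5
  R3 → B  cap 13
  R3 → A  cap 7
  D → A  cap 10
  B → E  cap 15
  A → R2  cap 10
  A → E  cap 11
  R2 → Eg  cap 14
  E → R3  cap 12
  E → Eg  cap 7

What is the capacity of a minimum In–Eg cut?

Augment In→R1→B→E→Eg: bottleneck 2, flow now 2.
Augment In→R1→A→R2→Eg: bottleneck 5, flow now 7.
Augment In→R3→B→E→Eg: bottleneck 5, flow now 12.
Augment In→R3→A→R2→Eg: bottleneck 5, flow now 17.
No augmenting path remains; maximum flow = 17.
By max-flow min-cut, the minimum cut capacity equals the max flow.
In the residual graph, reachable from In: {In, R1, R3, D, B, A, E}.
Min-cut edges: A→R2 (10), E→Eg (7); capacity 10 + 7 = 17.

17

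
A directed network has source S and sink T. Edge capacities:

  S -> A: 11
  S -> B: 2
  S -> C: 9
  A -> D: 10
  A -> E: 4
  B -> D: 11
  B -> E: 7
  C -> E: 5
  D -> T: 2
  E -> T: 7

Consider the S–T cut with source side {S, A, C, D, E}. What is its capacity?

Edges leaving {S, A, C, D, E}: S→B (2), D→T (2), E→T (7).
Cut capacity = 2 + 2 + 7 = 11.

11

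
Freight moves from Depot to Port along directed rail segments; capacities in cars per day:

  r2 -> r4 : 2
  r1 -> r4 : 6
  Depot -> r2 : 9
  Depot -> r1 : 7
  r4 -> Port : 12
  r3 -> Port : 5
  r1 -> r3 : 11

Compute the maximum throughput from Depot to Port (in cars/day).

Augment Depot→r1→r3→Port: bottleneck 5, flow now 5.
Augment Depot→r1→r4→Port: bottleneck 2, flow now 7.
Augment Depot→r2→r4→Port: bottleneck 2, flow now 9.
No augmenting path remains; maximum flow = 9.
In the residual graph, reachable from Depot: {Depot, r2}.
Min-cut edges: Depot→r1 (7), r2→r4 (2); capacity 7 + 2 = 9.
This cut is saturated, so no flow can exceed 9.

9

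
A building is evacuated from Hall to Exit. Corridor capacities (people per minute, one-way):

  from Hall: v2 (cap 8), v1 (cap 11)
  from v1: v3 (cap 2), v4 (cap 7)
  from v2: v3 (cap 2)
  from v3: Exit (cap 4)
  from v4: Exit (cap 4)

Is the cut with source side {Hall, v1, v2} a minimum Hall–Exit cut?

No — its capacity is 11, but the minimum cut has capacity 8.

Given cut capacity: 2 + 7 + 2 = 11.
Augment Hall→v1→v3→Exit: bottleneck 2, flow now 2.
Augment Hall→v1→v4→Exit: bottleneck 4, flow now 6.
Augment Hall→v2→v3→Exit: bottleneck 2, flow now 8.
No augmenting path remains; maximum flow = 8.
In the residual graph, reachable from Hall: {Hall, v1, v2, v4}.
Min-cut edges: v1→v3 (2), v2→v3 (2), v4→Exit (4); capacity 2 + 2 + 4 = 8.
Cut capacity 11 exceeds the max flow 8, so it is not minimum.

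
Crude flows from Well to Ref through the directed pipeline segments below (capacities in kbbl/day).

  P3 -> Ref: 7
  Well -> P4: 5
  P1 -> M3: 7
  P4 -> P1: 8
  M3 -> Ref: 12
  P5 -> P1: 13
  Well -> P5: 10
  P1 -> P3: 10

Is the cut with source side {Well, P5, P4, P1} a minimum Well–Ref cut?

Given cut capacity: 10 + 7 = 17.
Augment Well→P5→P1→P3→Ref: bottleneck 7, flow now 7.
Augment Well→P5→P1→M3→Ref: bottleneck 3, flow now 10.
Augment Well→P4→P1→M3→Ref: bottleneck 4, flow now 14.
No augmenting path remains; maximum flow = 14.
In the residual graph, reachable from Well: {Well, P5, P4, P1, P3}.
Min-cut edges: P1→M3 (7), P3→Ref (7); capacity 7 + 7 = 14.
Cut capacity 17 exceeds the max flow 14, so it is not minimum.

No — its capacity is 17, but the minimum cut has capacity 14.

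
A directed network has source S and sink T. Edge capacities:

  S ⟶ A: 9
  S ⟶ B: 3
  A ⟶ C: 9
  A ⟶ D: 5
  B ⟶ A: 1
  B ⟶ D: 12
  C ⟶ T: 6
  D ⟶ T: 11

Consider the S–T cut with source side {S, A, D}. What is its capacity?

Edges leaving {S, A, D}: S→B (3), A→C (9), D→T (11).
Cut capacity = 3 + 9 + 11 = 23.

23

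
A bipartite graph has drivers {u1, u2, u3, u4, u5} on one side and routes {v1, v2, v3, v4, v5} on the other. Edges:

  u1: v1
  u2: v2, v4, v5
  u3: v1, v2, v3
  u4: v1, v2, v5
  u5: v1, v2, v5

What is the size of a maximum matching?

Unit-capacity flow: source→left, listed edges, right→sink; max matching = max flow.
Augmenting path u1→v1 (+1); matched 1.
Augmenting path u2→v2 (+1); matched 2.
Augmenting path u3→v3 (+1); matched 3.
Augmenting path u4→v5 (+1); matched 4.
Augmenting path u5→v2→u2→v4 (+1); matched 5.
No augmenting path remains; maximum matching = 5.
König certificate: {u1, u2, u3, u4, u5} is a vertex cover of size 5 (every listed pair touches it), so no matching can be larger.

5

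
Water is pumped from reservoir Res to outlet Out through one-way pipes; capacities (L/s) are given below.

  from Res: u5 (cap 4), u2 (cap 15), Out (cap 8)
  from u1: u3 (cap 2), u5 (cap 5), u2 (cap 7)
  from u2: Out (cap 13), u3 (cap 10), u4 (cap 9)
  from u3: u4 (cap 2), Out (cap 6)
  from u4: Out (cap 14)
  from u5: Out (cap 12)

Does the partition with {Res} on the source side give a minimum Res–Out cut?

Given cut capacity: 15 + 4 + 8 = 27.
Augment Res→Out: bottleneck 8, flow now 8.
Augment Res→u2→Out: bottleneck 13, flow now 21.
Augment Res→u5→Out: bottleneck 4, flow now 25.
Augment Res→u2→u3→Out: bottleneck 2, flow now 27.
No augmenting path remains; maximum flow = 27.
Cut capacity 27 equals the max flow, so it is a minimum cut.

Yes — it is a minimum cut (capacity 27).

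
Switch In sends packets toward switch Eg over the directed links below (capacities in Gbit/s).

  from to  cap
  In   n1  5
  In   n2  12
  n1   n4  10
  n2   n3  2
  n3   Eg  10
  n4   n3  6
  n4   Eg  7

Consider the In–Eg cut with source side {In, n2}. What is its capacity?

7

Edges leaving {In, n2}: In→n1 (5), n2→n3 (2).
Cut capacity = 5 + 2 = 7.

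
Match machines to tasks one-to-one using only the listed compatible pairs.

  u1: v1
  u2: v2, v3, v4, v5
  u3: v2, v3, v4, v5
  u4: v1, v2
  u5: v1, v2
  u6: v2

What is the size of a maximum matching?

4

Unit-capacity flow: source→left, listed edges, right→sink; max matching = max flow.
Augmenting path u1→v1 (+1); matched 1.
Augmenting path u2→v2 (+1); matched 2.
Augmenting path u3→v3 (+1); matched 3.
Augmenting path u4→v2→u2→v4 (+1); matched 4.
No augmenting path remains; maximum matching = 4.
König certificate: {u2, u3, v1, v2} is a vertex cover of size 4 (every listed pair touches it), so no matching can be larger.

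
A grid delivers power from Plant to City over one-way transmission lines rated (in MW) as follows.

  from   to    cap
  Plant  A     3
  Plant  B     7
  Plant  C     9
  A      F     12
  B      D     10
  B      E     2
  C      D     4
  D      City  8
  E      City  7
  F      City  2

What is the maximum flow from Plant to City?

Augment Plant→A→F→City: bottleneck 2, flow now 2.
Augment Plant→B→D→City: bottleneck 7, flow now 9.
Augment Plant→C→D→City: bottleneck 1, flow now 10.
Augment Plant→C→D→B→E→City: bottleneck 2, flow now 12. (uses reverse residual edge)
No augmenting path remains; maximum flow = 12.
In the residual graph, reachable from Plant: {Plant, A, B, C, D, F}.
Min-cut edges: B→E (2), D→City (8), F→City (2); capacity 2 + 8 + 2 = 12.
This cut is saturated, so no flow can exceed 12.

12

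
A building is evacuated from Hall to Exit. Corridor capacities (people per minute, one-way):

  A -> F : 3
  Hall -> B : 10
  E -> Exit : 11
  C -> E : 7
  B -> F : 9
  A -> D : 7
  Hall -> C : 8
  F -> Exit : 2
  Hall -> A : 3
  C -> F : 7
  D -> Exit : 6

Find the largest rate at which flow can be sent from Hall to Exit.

Augment Hall→A→D→Exit: bottleneck 3, flow now 3.
Augment Hall→B→F→Exit: bottleneck 2, flow now 5.
Augment Hall→C→E→Exit: bottleneck 7, flow now 12.
No augmenting path remains; maximum flow = 12.
In the residual graph, reachable from Hall: {Hall, B, C, F}.
Min-cut edges: Hall→A (3), C→E (7), F→Exit (2); capacity 3 + 7 + 2 = 12.
This cut is saturated, so no flow can exceed 12.

12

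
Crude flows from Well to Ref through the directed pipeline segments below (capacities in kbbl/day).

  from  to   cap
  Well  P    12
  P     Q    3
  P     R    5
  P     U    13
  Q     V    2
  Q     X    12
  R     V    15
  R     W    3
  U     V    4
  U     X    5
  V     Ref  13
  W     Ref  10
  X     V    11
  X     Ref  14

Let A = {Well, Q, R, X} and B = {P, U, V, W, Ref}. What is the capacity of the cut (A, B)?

57

Edges leaving {Well, Q, R, X}: Well→P (12), Q→V (2), R→V (15), R→W (3), X→V (11), X→Ref (14).
Cut capacity = 12 + 2 + 15 + 3 + 11 + 14 = 57.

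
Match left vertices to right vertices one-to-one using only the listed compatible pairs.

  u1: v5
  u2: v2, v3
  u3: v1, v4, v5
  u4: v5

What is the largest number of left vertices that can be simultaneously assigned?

Unit-capacity flow: source→left, listed edges, right→sink; max matching = max flow.
Augmenting path u1→v5 (+1); matched 1.
Augmenting path u2→v2 (+1); matched 2.
Augmenting path u3→v1 (+1); matched 3.
No augmenting path remains; maximum matching = 3.
König certificate: {u2, u3, v5} is a vertex cover of size 3 (every listed pair touches it), so no matching can be larger.

3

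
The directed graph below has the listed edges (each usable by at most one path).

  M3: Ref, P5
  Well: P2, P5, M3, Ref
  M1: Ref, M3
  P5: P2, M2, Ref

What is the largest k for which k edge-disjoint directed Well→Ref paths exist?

3

Assign every edge capacity 1; by Menger, the answer equals the max flow.
Path Well→Ref (+1); total 1.
Path Well→M3→Ref (+1); total 2.
Path Well→P5→Ref (+1); total 3.
No residual Well→Ref path; max flow = 3.
Certifying cut of size 3: {Well→M3, Well→P5, Well→Ref}.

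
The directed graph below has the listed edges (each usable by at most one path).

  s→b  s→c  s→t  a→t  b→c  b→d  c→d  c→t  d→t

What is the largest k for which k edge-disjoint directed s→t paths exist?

3

Assign every edge capacity 1; by Menger, the answer equals the max flow.
Path s→t (+1); total 1.
Path s→c→t (+1); total 2.
Path s→b→d→t (+1); total 3.
No residual s→t path; max flow = 3.
Certifying cut of size 3: {s→b, s→c, s→t}.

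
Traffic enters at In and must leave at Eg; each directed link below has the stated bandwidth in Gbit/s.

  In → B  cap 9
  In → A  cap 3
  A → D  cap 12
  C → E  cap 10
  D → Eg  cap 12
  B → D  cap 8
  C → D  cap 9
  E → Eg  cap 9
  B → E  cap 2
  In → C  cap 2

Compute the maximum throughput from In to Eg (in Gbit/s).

Augment In→A→D→Eg: bottleneck 3, flow now 3.
Augment In→B→D→Eg: bottleneck 8, flow now 11.
Augment In→B→E→Eg: bottleneck 1, flow now 12.
Augment In→C→D→Eg: bottleneck 1, flow now 13.
Augment In→C→E→Eg: bottleneck 1, flow now 14.
No augmenting path remains; maximum flow = 14.
In the residual graph, reachable from In: {In}.
Min-cut edges: In→A (3), In→B (9), In→C (2); capacity 3 + 9 + 2 = 14.
This cut is saturated, so no flow can exceed 14.

14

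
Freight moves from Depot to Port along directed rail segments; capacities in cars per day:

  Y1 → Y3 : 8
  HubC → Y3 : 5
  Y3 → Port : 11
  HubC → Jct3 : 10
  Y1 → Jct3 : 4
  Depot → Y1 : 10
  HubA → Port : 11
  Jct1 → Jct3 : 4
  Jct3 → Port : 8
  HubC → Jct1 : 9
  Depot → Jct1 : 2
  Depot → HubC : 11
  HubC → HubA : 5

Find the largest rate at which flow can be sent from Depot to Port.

23

Augment Depot→HubC→Jct3→Port: bottleneck 8, flow now 8.
Augment Depot→HubC→Y3→Port: bottleneck 3, flow now 11.
Augment Depot→Y1→Y3→Port: bottleneck 8, flow now 19.
Augment Depot→Jct1→Jct3→HubC→HubA→Port: bottleneck 2, flow now 21. (uses reverse residual edge)
Augment Depot→Y1→Jct3→HubC→HubA→Port: bottleneck 2, flow now 23. (uses reverse residual edge)
No augmenting path remains; maximum flow = 23.
In the residual graph, reachable from Depot: {Depot}.
Min-cut edges: Depot→HubC (11), Depot→Jct1 (2), Depot→Y1 (10); capacity 11 + 2 + 10 = 23.
This cut is saturated, so no flow can exceed 23.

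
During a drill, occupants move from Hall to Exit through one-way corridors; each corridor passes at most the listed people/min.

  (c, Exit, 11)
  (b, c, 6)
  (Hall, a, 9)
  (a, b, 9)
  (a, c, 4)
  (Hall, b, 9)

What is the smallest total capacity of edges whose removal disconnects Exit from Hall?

10

Augment Hall→a→c→Exit: bottleneck 4, flow now 4.
Augment Hall→b→c→Exit: bottleneck 6, flow now 10.
No augmenting path remains; maximum flow = 10.
By max-flow min-cut, the minimum cut capacity equals the max flow.
In the residual graph, reachable from Hall: {Hall, a, b}.
Min-cut edges: a→c (4), b→c (6); capacity 4 + 6 = 10.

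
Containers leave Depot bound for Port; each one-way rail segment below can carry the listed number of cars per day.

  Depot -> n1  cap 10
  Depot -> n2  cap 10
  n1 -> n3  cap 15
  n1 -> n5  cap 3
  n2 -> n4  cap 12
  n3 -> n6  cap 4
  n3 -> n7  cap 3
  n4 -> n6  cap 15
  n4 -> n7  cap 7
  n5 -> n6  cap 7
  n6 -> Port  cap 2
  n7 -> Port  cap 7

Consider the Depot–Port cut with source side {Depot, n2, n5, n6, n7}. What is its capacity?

Edges leaving {Depot, n2, n5, n6, n7}: Depot→n1 (10), n2→n4 (12), n6→Port (2), n7→Port (7).
Cut capacity = 10 + 12 + 2 + 7 = 31.

31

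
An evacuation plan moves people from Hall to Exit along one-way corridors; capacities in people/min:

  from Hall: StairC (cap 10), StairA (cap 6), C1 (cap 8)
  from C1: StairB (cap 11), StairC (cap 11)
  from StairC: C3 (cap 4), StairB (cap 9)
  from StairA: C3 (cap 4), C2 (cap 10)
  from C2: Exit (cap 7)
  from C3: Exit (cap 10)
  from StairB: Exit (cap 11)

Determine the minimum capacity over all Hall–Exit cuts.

21

Augment Hall→C1→StairB→Exit: bottleneck 8, flow now 8.
Augment Hall→StairC→C3→Exit: bottleneck 4, flow now 12.
Augment Hall→StairC→StairB→Exit: bottleneck 3, flow now 15.
Augment Hall→StairA→C2→Exit: bottleneck 6, flow now 21.
No augmenting path remains; maximum flow = 21.
By max-flow min-cut, the minimum cut capacity equals the max flow.
In the residual graph, reachable from Hall: {Hall, C1, StairC, StairB}.
Min-cut edges: Hall→StairA (6), StairC→C3 (4), StairB→Exit (11); capacity 6 + 4 + 11 = 21.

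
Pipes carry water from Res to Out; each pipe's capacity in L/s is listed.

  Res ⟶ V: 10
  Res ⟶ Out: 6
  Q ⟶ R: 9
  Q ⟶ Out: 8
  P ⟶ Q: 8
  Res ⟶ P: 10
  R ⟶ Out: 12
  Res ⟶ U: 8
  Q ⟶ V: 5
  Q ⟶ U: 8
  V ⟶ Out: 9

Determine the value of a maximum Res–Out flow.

23

Augment Res→Out: bottleneck 6, flow now 6.
Augment Res→V→Out: bottleneck 9, flow now 15.
Augment Res→P→Q→Out: bottleneck 8, flow now 23.
No augmenting path remains; maximum flow = 23.
In the residual graph, reachable from Res: {Res, P, U, V}.
Min-cut edges: Res→Out (6), P→Q (8), V→Out (9); capacity 6 + 8 + 9 = 23.
This cut is saturated, so no flow can exceed 23.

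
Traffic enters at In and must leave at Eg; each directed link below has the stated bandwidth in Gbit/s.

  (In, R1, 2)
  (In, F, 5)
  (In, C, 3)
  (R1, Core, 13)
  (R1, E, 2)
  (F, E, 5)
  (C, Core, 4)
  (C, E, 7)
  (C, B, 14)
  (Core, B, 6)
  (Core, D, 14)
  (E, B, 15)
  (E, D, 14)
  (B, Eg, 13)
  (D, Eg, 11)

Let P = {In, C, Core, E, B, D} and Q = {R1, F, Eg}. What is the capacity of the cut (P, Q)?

Edges leaving {In, C, Core, E, B, D}: In→R1 (2), In→F (5), B→Eg (13), D→Eg (11).
Cut capacity = 2 + 5 + 13 + 11 = 31.

31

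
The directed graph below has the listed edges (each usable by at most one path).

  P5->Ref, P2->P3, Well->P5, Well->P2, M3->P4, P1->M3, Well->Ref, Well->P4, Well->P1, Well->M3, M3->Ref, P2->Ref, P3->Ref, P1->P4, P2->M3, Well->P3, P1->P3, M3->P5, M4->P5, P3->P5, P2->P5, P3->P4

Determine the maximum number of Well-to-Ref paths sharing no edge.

5

Assign every edge capacity 1; by Menger, the answer equals the max flow.
Path Well→Ref (+1); total 1.
Path Well→P2→Ref (+1); total 2.
Path Well→P3→Ref (+1); total 3.
Path Well→M3→Ref (+1); total 4.
Path Well→P5→Ref (+1); total 5.
No residual Well→Ref path; max flow = 5.
Certifying cut of size 5: {M3→Ref, P3→Ref, P5→Ref, Well→P2, Well→Ref}.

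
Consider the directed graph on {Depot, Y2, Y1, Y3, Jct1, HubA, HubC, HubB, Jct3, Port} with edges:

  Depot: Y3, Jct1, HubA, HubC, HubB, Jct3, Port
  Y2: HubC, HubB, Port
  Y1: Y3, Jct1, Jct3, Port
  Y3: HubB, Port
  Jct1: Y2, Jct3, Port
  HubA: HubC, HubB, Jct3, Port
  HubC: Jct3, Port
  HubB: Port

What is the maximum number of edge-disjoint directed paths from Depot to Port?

6

Assign every edge capacity 1; by Menger, the answer equals the max flow.
Path Depot→Port (+1); total 1.
Path Depot→Y3→Port (+1); total 2.
Path Depot→Jct1→Port (+1); total 3.
Path Depot→HubA→Port (+1); total 4.
Path Depot→HubC→Port (+1); total 5.
Path Depot→HubB→Port (+1); total 6.
No residual Depot→Port path; max flow = 6.
Certifying cut of size 6: {Depot→HubA, Depot→HubB, Depot→HubC, Depot→Jct1, Depot→Port, Depot→Y3}.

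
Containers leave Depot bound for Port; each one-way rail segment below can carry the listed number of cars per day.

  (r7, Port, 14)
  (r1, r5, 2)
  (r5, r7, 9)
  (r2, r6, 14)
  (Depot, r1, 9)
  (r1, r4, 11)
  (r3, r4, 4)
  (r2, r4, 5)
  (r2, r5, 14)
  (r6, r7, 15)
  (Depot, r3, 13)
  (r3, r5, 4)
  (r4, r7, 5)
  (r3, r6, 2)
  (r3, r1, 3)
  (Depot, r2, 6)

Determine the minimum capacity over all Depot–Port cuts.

14

Augment Depot→r1→r4→r7→Port: bottleneck 5, flow now 5.
Augment Depot→r1→r5→r7→Port: bottleneck 2, flow now 7.
Augment Depot→r2→r5→r7→Port: bottleneck 6, flow now 13.
Augment Depot→r3→r5→r7→Port: bottleneck 1, flow now 14.
No augmenting path remains; maximum flow = 14.
By max-flow min-cut, the minimum cut capacity equals the max flow.
In the residual graph, reachable from Depot: {Depot, r1, r2, r3, r4, r5, r6, r7}.
Min-cut edges: r7→Port (14); capacity 14 = 14.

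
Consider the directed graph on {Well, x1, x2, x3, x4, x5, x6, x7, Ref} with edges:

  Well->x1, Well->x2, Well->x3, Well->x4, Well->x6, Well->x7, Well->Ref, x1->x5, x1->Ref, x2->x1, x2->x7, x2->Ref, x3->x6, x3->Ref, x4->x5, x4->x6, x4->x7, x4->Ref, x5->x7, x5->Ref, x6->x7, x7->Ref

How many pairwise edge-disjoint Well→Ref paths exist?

6

Assign every edge capacity 1; by Menger, the answer equals the max flow.
Path Well→Ref (+1); total 1.
Path Well→x1→Ref (+1); total 2.
Path Well→x2→Ref (+1); total 3.
Path Well→x3→Ref (+1); total 4.
Path Well→x4→Ref (+1); total 5.
Path Well→x7→Ref (+1); total 6.
No residual Well→Ref path; max flow = 6.
Certifying cut of size 6: {Well→Ref, Well→x1, Well→x2, Well→x3, Well→x4, x7→Ref}.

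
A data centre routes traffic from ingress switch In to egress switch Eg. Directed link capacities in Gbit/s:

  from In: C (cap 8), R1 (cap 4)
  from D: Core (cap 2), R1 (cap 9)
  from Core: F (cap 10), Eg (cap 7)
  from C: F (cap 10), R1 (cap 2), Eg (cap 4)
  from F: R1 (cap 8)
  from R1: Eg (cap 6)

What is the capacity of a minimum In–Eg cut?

Augment In→C→Eg: bottleneck 4, flow now 4.
Augment In→R1→Eg: bottleneck 4, flow now 8.
Augment In→C→R1→Eg: bottleneck 2, flow now 10.
No augmenting path remains; maximum flow = 10.
By max-flow min-cut, the minimum cut capacity equals the max flow.
In the residual graph, reachable from In: {In, C, F, R1}.
Min-cut edges: C→Eg (4), R1→Eg (6); capacity 4 + 6 = 10.

10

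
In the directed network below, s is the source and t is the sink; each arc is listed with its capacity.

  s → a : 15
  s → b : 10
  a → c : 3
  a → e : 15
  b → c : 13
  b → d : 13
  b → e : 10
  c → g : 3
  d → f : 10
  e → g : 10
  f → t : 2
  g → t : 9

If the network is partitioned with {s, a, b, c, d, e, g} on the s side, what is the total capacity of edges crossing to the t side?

Edges leaving {s, a, b, c, d, e, g}: d→f (10), g→t (9).
Cut capacity = 10 + 9 = 19.

19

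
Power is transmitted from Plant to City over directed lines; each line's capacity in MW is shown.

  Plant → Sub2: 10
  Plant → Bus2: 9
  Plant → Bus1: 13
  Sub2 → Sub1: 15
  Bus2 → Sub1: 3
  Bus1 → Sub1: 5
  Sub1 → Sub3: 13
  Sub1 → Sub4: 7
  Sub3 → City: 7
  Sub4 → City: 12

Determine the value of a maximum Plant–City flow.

14

Augment Plant→Sub2→Sub1→Sub3→City: bottleneck 7, flow now 7.
Augment Plant→Sub2→Sub1→Sub4→City: bottleneck 3, flow now 10.
Augment Plant→Bus2→Sub1→Sub4→City: bottleneck 3, flow now 13.
Augment Plant→Bus1→Sub1→Sub4→City: bottleneck 1, flow now 14.
No augmenting path remains; maximum flow = 14.
In the residual graph, reachable from Plant: {Plant, Sub2, Bus2, Bus1, Sub1, Sub3}.
Min-cut edges: Sub1→Sub4 (7), Sub3→City (7); capacity 7 + 7 = 14.
This cut is saturated, so no flow can exceed 14.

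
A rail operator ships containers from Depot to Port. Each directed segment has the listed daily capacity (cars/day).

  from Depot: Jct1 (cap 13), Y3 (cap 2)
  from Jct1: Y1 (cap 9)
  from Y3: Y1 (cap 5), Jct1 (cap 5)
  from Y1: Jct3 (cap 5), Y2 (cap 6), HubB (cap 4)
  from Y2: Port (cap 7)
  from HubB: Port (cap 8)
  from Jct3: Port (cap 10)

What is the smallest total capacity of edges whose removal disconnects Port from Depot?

Augment Depot→Jct1→Y1→Y2→Port: bottleneck 6, flow now 6.
Augment Depot→Jct1→Y1→HubB→Port: bottleneck 3, flow now 9.
Augment Depot→Y3→Y1→HubB→Port: bottleneck 1, flow now 10.
Augment Depot→Y3→Y1→Jct3→Port: bottleneck 1, flow now 11.
No augmenting path remains; maximum flow = 11.
By max-flow min-cut, the minimum cut capacity equals the max flow.
In the residual graph, reachable from Depot: {Depot, Jct1}.
Min-cut edges: Depot→Y3 (2), Jct1→Y1 (9); capacity 2 + 9 = 11.

11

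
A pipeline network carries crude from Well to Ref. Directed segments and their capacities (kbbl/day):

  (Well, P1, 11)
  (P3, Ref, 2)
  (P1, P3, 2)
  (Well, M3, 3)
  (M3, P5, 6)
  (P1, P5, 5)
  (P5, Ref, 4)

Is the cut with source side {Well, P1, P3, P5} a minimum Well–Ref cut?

No — its capacity is 9, but the minimum cut has capacity 6.

Given cut capacity: 3 + 2 + 4 = 9.
Augment Well→P1→P3→Ref: bottleneck 2, flow now 2.
Augment Well→P1→P5→Ref: bottleneck 4, flow now 6.
No augmenting path remains; maximum flow = 6.
In the residual graph, reachable from Well: {Well, P1, M3, P5}.
Min-cut edges: P1→P3 (2), P5→Ref (4); capacity 2 + 4 = 6.
Cut capacity 9 exceeds the max flow 6, so it is not minimum.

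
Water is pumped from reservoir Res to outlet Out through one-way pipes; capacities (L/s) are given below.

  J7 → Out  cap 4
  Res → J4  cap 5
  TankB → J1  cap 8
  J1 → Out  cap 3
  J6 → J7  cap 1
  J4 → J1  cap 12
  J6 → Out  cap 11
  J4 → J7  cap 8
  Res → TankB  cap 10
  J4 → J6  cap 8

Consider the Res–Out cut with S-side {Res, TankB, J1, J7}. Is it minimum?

No — its capacity is 12, but the minimum cut has capacity 8.

Given cut capacity: 5 + 3 + 4 = 12.
Augment Res→J4→J1→Out: bottleneck 3, flow now 3.
Augment Res→J4→J7→Out: bottleneck 2, flow now 5.
Augment Res→TankB→J1→J4→J7→Out: bottleneck 2, flow now 7. (uses reverse residual edge)
Augment Res→TankB→J1→J4→J6→Out: bottleneck 1, flow now 8. (uses reverse residual edge)
No augmenting path remains; maximum flow = 8.
In the residual graph, reachable from Res: {Res, TankB, J1}.
Min-cut edges: Res→J4 (5), J1→Out (3); capacity 5 + 3 = 8.
Cut capacity 12 exceeds the max flow 8, so it is not minimum.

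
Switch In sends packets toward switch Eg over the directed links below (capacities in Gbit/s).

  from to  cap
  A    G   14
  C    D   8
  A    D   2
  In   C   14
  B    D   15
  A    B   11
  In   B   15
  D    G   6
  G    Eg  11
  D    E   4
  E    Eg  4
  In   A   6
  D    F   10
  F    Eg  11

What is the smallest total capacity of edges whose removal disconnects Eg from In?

Augment In→A→G→Eg: bottleneck 6, flow now 6.
Augment In→B→D→E→Eg: bottleneck 4, flow now 10.
Augment In→B→D→F→Eg: bottleneck 10, flow now 20.
Augment In→B→D→G→Eg: bottleneck 1, flow now 21.
Augment In→C→D→G→Eg: bottleneck 4, flow now 25.
No augmenting path remains; maximum flow = 25.
By max-flow min-cut, the minimum cut capacity equals the max flow.
In the residual graph, reachable from In: {In, A, B, C, D, G}.
Min-cut edges: D→E (4), D→F (10), G→Eg (11); capacity 4 + 10 + 11 = 25.

25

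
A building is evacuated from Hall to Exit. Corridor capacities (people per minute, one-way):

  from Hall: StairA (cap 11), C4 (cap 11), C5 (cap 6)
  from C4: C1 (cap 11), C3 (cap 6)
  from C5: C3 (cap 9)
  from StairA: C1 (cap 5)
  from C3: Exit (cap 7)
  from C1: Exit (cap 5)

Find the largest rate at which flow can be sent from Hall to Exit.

Augment Hall→C4→C3→Exit: bottleneck 6, flow now 6.
Augment Hall→C4→C1→Exit: bottleneck 5, flow now 11.
Augment Hall→C5→C3→Exit: bottleneck 1, flow now 12.
No augmenting path remains; maximum flow = 12.
In the residual graph, reachable from Hall: {Hall, C4, C5, StairA, C3, C1}.
Min-cut edges: C3→Exit (7), C1→Exit (5); capacity 7 + 5 = 12.
This cut is saturated, so no flow can exceed 12.

12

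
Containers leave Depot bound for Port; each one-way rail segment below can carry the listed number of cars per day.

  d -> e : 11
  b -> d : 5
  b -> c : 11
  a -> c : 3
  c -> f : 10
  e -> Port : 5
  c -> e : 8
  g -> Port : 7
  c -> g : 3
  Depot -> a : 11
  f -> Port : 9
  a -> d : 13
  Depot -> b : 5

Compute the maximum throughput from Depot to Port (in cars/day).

Augment Depot→a→c→e→Port: bottleneck 3, flow now 3.
Augment Depot→a→d→e→Port: bottleneck 2, flow now 5.
Augment Depot→b→c→f→Port: bottleneck 5, flow now 10.
Augment Depot→a→d→e→c→f→Port: bottleneck 3, flow now 13. (uses reverse residual edge)
No augmenting path remains; maximum flow = 13.
In the residual graph, reachable from Depot: {Depot, a, d, e}.
Min-cut edges: Depot→b (5), a→c (3), e→Port (5); capacity 5 + 3 + 5 = 13.
This cut is saturated, so no flow can exceed 13.

13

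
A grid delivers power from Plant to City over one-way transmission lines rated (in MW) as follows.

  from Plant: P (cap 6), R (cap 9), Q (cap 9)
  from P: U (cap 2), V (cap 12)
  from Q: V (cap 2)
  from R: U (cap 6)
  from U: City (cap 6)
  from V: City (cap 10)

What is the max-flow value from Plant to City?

14

Augment Plant→P→U→City: bottleneck 2, flow now 2.
Augment Plant→P→V→City: bottleneck 4, flow now 6.
Augment Plant→Q→V→City: bottleneck 2, flow now 8.
Augment Plant→R→U→City: bottleneck 4, flow now 12.
Augment Plant→R→U→P→V→City: bottleneck 2, flow now 14. (uses reverse residual edge)
No augmenting path remains; maximum flow = 14.
In the residual graph, reachable from Plant: {Plant, Q, R}.
Min-cut edges: Plant→P (6), Q→V (2), R→U (6); capacity 6 + 2 + 6 = 14.
This cut is saturated, so no flow can exceed 14.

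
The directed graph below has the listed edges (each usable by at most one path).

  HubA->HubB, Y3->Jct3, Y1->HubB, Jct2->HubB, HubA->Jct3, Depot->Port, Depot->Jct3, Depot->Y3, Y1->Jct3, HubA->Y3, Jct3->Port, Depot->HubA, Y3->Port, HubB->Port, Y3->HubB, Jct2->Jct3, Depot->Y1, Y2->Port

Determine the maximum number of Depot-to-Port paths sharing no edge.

Assign every edge capacity 1; by Menger, the answer equals the max flow.
Path Depot→Port (+1); total 1.
Path Depot→Y3→Port (+1); total 2.
Path Depot→Jct3→Port (+1); total 3.
Path Depot→Y1→HubB→Port (+1); total 4.
No residual Depot→Port path; max flow = 4.
Certifying cut of size 4: {Depot→Port, HubB→Port, Jct3→Port, Y3→Port}.

4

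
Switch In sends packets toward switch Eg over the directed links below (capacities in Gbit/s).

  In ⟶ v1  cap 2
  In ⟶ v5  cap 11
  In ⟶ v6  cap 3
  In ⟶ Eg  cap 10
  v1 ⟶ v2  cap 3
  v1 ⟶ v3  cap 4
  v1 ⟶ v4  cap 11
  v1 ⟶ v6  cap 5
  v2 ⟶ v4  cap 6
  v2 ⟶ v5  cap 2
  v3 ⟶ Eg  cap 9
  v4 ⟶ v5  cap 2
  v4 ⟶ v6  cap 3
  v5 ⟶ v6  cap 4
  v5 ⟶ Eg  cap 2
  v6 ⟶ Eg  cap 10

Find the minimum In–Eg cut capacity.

Augment In→Eg: bottleneck 10, flow now 10.
Augment In→v5→Eg: bottleneck 2, flow now 12.
Augment In→v6→Eg: bottleneck 3, flow now 15.
Augment In→v1→v3→Eg: bottleneck 2, flow now 17.
Augment In→v5→v6→Eg: bottleneck 4, flow now 21.
No augmenting path remains; maximum flow = 21.
By max-flow min-cut, the minimum cut capacity equals the max flow.
In the residual graph, reachable from In: {In, v5}.
Min-cut edges: In→v1 (2), In→v6 (3), In→Eg (10), v5→v6 (4), v5→Eg (2); capacity 2 + 3 + 10 + 4 + 2 = 21.

21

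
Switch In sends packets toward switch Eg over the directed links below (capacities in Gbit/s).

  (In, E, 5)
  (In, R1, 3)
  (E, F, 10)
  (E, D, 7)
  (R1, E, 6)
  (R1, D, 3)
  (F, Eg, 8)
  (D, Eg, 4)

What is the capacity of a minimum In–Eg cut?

Augment In→E→F→Eg: bottleneck 5, flow now 5.
Augment In→R1→D→Eg: bottleneck 3, flow now 8.
No augmenting path remains; maximum flow = 8.
By max-flow min-cut, the minimum cut capacity equals the max flow.
In the residual graph, reachable from In: {In}.
Min-cut edges: In→E (5), In→R1 (3); capacity 5 + 3 = 8.

8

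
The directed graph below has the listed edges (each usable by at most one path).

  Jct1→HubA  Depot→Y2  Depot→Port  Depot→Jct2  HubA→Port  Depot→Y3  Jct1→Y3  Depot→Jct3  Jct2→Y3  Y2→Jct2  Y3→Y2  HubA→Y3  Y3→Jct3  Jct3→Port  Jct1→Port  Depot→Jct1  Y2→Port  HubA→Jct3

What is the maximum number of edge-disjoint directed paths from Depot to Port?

4

Assign every edge capacity 1; by Menger, the answer equals the max flow.
Path Depot→Port (+1); total 1.
Path Depot→Jct1→Port (+1); total 2.
Path Depot→Jct3→Port (+1); total 3.
Path Depot→Y2→Port (+1); total 4.
No residual Depot→Port path; max flow = 4.
Certifying cut of size 4: {Depot→Jct1, Depot→Port, Jct3→Port, Y2→Port}.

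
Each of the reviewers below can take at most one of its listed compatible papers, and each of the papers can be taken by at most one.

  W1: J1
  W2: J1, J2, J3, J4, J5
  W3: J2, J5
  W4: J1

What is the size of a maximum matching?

Unit-capacity flow: source→left, listed edges, right→sink; max matching = max flow.
Augmenting path W1→J1 (+1); matched 1.
Augmenting path W2→J2 (+1); matched 2.
Augmenting path W3→J5 (+1); matched 3.
No augmenting path remains; maximum matching = 3.
König certificate: {W2, W3, J1} is a vertex cover of size 3 (every listed pair touches it), so no matching can be larger.

3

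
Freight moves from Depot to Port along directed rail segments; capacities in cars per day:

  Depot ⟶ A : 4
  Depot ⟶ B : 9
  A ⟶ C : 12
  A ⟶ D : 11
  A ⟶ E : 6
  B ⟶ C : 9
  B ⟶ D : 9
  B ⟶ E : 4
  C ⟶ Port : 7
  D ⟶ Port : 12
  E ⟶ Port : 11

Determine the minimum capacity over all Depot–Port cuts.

13

Augment Depot→A→C→Port: bottleneck 4, flow now 4.
Augment Depot→B→C→Port: bottleneck 3, flow now 7.
Augment Depot→B→D→Port: bottleneck 6, flow now 13.
No augmenting path remains; maximum flow = 13.
By max-flow min-cut, the minimum cut capacity equals the max flow.
In the residual graph, reachable from Depot: {Depot}.
Min-cut edges: Depot→A (4), Depot→B (9); capacity 4 + 9 = 13.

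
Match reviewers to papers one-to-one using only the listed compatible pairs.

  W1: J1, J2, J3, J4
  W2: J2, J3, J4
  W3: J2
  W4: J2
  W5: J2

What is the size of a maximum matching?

Unit-capacity flow: source→left, listed edges, right→sink; max matching = max flow.
Augmenting path W1→J1 (+1); matched 1.
Augmenting path W2→J2 (+1); matched 2.
Augmenting path W3→J2→W2→J3 (+1); matched 3.
No augmenting path remains; maximum matching = 3.
König certificate: {W1, W2, J2} is a vertex cover of size 3 (every listed pair touches it), so no matching can be larger.

3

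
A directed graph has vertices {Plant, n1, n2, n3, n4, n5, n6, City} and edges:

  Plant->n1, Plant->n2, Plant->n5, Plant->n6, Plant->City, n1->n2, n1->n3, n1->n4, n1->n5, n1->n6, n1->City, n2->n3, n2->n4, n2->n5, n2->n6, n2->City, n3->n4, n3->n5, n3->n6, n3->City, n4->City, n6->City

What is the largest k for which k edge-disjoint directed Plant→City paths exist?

4

Assign every edge capacity 1; by Menger, the answer equals the max flow.
Path Plant→City (+1); total 1.
Path Plant→n1→City (+1); total 2.
Path Plant→n2→City (+1); total 3.
Path Plant→n6→City (+1); total 4.
No residual Plant→City path; max flow = 4.
Certifying cut of size 4: {Plant→City, Plant→n1, Plant→n2, Plant→n6}.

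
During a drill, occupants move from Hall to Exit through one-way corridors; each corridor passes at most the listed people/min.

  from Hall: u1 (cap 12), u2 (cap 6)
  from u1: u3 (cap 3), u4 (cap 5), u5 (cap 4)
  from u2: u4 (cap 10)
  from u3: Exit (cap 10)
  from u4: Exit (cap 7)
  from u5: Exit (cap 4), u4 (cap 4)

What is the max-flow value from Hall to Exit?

14

Augment Hall→u1→u3→Exit: bottleneck 3, flow now 3.
Augment Hall→u1→u4→Exit: bottleneck 5, flow now 8.
Augment Hall→u1→u5→Exit: bottleneck 4, flow now 12.
Augment Hall→u2→u4→Exit: bottleneck 2, flow now 14.
No augmenting path remains; maximum flow = 14.
In the residual graph, reachable from Hall: {Hall, u1, u2, u4}.
Min-cut edges: u1→u3 (3), u1→u5 (4), u4→Exit (7); capacity 3 + 4 + 7 = 14.
This cut is saturated, so no flow can exceed 14.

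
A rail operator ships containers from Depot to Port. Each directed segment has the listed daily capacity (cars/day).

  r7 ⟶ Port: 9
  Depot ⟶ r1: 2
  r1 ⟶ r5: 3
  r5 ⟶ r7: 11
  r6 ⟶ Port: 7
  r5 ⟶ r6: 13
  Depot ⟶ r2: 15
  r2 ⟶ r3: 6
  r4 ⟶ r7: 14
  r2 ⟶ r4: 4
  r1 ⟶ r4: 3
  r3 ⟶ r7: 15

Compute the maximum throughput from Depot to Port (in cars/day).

11

Augment Depot→r1→r4→r7→Port: bottleneck 2, flow now 2.
Augment Depot→r2→r3→r7→Port: bottleneck 6, flow now 8.
Augment Depot→r2→r4→r7→Port: bottleneck 1, flow now 9.
Augment Depot→r2→r4→r1→r5→r6→Port: bottleneck 2, flow now 11. (uses reverse residual edge)
No augmenting path remains; maximum flow = 11.
In the residual graph, reachable from Depot: {Depot, r2, r3, r4, r7}.
Min-cut edges: Depot→r1 (2), r7→Port (9); capacity 2 + 9 = 11.
This cut is saturated, so no flow can exceed 11.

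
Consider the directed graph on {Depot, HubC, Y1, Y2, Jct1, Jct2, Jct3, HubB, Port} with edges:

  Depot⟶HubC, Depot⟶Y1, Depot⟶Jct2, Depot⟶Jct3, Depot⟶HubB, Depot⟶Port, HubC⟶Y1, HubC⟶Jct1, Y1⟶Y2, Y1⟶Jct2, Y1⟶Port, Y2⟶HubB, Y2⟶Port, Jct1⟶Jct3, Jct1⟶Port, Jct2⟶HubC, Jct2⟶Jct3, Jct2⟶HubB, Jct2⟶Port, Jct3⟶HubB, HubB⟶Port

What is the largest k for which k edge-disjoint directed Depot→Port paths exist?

5

Assign every edge capacity 1; by Menger, the answer equals the max flow.
Path Depot→Port (+1); total 1.
Path Depot→Y1→Port (+1); total 2.
Path Depot→Jct2→Port (+1); total 3.
Path Depot→HubB→Port (+1); total 4.
Path Depot→HubC→Jct1→Port (+1); total 5.
No residual Depot→Port path; max flow = 5.
Certifying cut of size 5: {Depot→HubC, Depot→Jct2, Depot→Port, Depot→Y1, HubB→Port}.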